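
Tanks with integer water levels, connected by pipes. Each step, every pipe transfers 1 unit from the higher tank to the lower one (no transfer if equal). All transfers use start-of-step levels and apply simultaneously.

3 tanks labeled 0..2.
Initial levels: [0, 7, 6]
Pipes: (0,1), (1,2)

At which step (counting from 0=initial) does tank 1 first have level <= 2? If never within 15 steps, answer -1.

Answer: -1

Derivation:
Step 1: flows [1->0,1->2] -> levels [1 5 7]
Step 2: flows [1->0,2->1] -> levels [2 5 6]
Step 3: flows [1->0,2->1] -> levels [3 5 5]
Step 4: flows [1->0,1=2] -> levels [4 4 5]
Step 5: flows [0=1,2->1] -> levels [4 5 4]
Step 6: flows [1->0,1->2] -> levels [5 3 5]
Step 7: flows [0->1,2->1] -> levels [4 5 4]
  -> period-2 cycle (repeats step 5); tank 1 never drops to <=2
Tank 1 never reaches <=2 within 15 steps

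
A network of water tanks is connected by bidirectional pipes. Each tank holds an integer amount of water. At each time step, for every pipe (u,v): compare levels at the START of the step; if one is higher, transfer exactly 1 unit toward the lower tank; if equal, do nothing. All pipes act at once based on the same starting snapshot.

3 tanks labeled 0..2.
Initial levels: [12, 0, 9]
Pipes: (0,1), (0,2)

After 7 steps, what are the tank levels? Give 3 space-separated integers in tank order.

Step 1: flows [0->1,0->2] -> levels [10 1 10]
Step 2: flows [0->1,0=2] -> levels [9 2 10]
Step 3: flows [0->1,2->0] -> levels [9 3 9]
Step 4: flows [0->1,0=2] -> levels [8 4 9]
Step 5: flows [0->1,2->0] -> levels [8 5 8]
Step 6: flows [0->1,0=2] -> levels [7 6 8]
Step 7: flows [0->1,2->0] -> levels [7 7 7]

Answer: 7 7 7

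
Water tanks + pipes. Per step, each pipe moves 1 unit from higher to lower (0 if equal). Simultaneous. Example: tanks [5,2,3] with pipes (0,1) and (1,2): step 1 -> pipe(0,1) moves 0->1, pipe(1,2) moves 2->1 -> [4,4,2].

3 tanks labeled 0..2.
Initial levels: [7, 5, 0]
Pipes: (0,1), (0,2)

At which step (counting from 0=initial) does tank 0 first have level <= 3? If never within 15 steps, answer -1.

Step 1: flows [0->1,0->2] -> levels [5 6 1]
Step 2: flows [1->0,0->2] -> levels [5 5 2]
Step 3: flows [0=1,0->2] -> levels [4 5 3]
Step 4: flows [1->0,0->2] -> levels [4 4 4]
Step 5: flows [0=1,0=2] -> levels [4 4 4]
  -> stable; tank 0 stays at 4 > 3
Tank 0 never reaches <=3 within 15 steps

Answer: -1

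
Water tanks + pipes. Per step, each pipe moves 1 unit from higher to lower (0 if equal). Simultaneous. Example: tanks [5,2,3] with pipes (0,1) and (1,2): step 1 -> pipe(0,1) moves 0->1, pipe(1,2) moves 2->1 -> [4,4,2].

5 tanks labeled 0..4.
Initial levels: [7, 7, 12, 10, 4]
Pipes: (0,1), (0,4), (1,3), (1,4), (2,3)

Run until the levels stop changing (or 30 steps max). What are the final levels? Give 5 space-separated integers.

Step 1: flows [0=1,0->4,3->1,1->4,2->3] -> levels [6 7 11 10 6]
Step 2: flows [1->0,0=4,3->1,1->4,2->3] -> levels [7 6 10 10 7]
Step 3: flows [0->1,0=4,3->1,4->1,2=3] -> levels [6 9 10 9 6]
Step 4: flows [1->0,0=4,1=3,1->4,2->3] -> levels [7 7 9 10 7]
Step 5: flows [0=1,0=4,3->1,1=4,3->2] -> levels [7 8 10 8 7]
Step 6: flows [1->0,0=4,1=3,1->4,2->3] -> levels [8 6 9 9 8]
Step 7: flows [0->1,0=4,3->1,4->1,2=3] -> levels [7 9 9 8 7]
Step 8: flows [1->0,0=4,1->3,1->4,2->3] -> levels [8 6 8 10 8]
Step 9: flows [0->1,0=4,3->1,4->1,3->2] -> levels [7 9 9 8 7]
  -> period-2 cycle: step 9 state = step 7 state; never stabilizes
  -> state at step 30: (30-7) mod 2 = 1, same as step 8 -> [8 6 8 10 8]

Answer: 8 6 8 10 8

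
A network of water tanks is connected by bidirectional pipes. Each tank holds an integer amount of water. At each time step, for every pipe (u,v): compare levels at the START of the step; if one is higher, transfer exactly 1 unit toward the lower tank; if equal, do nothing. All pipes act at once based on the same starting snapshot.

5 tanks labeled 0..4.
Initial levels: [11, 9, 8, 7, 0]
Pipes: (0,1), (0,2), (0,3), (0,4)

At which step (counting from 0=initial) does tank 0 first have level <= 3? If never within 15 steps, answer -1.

Step 1: flows [0->1,0->2,0->3,0->4] -> levels [7 10 9 8 1]
Step 2: flows [1->0,2->0,3->0,0->4] -> levels [9 9 8 7 2]
Step 3: flows [0=1,0->2,0->3,0->4] -> levels [6 9 9 8 3]
Step 4: flows [1->0,2->0,3->0,0->4] -> levels [8 8 8 7 4]
Step 5: flows [0=1,0=2,0->3,0->4] -> levels [6 8 8 8 5]
Step 6: flows [1->0,2->0,3->0,0->4] -> levels [8 7 7 7 6]
Step 7: flows [0->1,0->2,0->3,0->4] -> levels [4 8 8 8 7]
Step 8: flows [1->0,2->0,3->0,4->0] -> levels [8 7 7 7 6]
  -> period-2 cycle (repeats step 6); tank 0 never drops to <=3
Tank 0 never reaches <=3 within 15 steps

Answer: -1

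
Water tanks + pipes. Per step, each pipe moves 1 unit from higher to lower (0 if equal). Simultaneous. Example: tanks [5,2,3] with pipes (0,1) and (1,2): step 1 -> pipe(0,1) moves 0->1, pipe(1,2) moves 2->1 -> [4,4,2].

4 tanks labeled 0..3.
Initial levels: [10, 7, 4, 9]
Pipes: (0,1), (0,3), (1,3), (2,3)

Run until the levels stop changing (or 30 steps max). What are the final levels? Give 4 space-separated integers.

Step 1: flows [0->1,0->3,3->1,3->2] -> levels [8 9 5 8]
Step 2: flows [1->0,0=3,1->3,3->2] -> levels [9 7 6 8]
Step 3: flows [0->1,0->3,3->1,3->2] -> levels [7 9 7 7]
Step 4: flows [1->0,0=3,1->3,2=3] -> levels [8 7 7 8]
Step 5: flows [0->1,0=3,3->1,3->2] -> levels [7 9 8 6]
Step 6: flows [1->0,0->3,1->3,2->3] -> levels [7 7 7 9]
Step 7: flows [0=1,3->0,3->1,3->2] -> levels [8 8 8 6]
Step 8: flows [0=1,0->3,1->3,2->3] -> levels [7 7 7 9]
  -> period-2 cycle: step 8 state = step 6 state; never stabilizes
  -> state at step 30: (30-6) mod 2 = 0, same as step 6 -> [7 7 7 9]

Answer: 7 7 7 9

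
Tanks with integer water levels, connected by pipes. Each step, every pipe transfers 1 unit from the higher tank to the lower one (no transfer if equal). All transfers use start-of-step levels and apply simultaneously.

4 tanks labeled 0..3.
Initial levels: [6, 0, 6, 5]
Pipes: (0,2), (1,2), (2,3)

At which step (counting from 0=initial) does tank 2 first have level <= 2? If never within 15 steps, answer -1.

Step 1: flows [0=2,2->1,2->3] -> levels [6 1 4 6]
Step 2: flows [0->2,2->1,3->2] -> levels [5 2 5 5]
Step 3: flows [0=2,2->1,2=3] -> levels [5 3 4 5]
Step 4: flows [0->2,2->1,3->2] -> levels [4 4 5 4]
Step 5: flows [2->0,2->1,2->3] -> levels [5 5 2 5]
Tank 2 first reaches <=2 at step 5

Answer: 5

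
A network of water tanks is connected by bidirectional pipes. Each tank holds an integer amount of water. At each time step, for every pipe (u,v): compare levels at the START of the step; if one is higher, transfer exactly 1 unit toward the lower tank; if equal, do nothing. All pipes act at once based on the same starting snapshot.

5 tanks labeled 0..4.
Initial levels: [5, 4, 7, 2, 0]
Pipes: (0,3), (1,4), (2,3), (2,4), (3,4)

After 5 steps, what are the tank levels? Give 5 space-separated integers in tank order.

Step 1: flows [0->3,1->4,2->3,2->4,3->4] -> levels [4 3 5 3 3]
Step 2: flows [0->3,1=4,2->3,2->4,3=4] -> levels [3 3 3 5 4]
Step 3: flows [3->0,4->1,3->2,4->2,3->4] -> levels [4 4 5 2 3]
Step 4: flows [0->3,1->4,2->3,2->4,4->3] -> levels [3 3 3 5 4]
  -> period-2 cycle: step 4 state = step 2 state
  -> state at step 5: (5-2) mod 2 = 1, same as step 3 -> [4 4 5 2 3]

Answer: 4 4 5 2 3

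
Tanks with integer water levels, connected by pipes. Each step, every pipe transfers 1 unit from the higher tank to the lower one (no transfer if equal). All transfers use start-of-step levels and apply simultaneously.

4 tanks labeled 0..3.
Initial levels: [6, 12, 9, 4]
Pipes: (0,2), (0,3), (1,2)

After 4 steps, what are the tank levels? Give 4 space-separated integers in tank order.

Step 1: flows [2->0,0->3,1->2] -> levels [6 11 9 5]
Step 2: flows [2->0,0->3,1->2] -> levels [6 10 9 6]
Step 3: flows [2->0,0=3,1->2] -> levels [7 9 9 6]
Step 4: flows [2->0,0->3,1=2] -> levels [7 9 8 7]

Answer: 7 9 8 7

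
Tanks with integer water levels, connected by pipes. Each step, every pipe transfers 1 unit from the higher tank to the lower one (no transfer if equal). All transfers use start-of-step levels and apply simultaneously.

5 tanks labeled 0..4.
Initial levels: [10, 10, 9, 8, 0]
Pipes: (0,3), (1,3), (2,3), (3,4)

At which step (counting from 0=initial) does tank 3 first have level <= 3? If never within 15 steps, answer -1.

Answer: -1

Derivation:
Step 1: flows [0->3,1->3,2->3,3->4] -> levels [9 9 8 10 1]
Step 2: flows [3->0,3->1,3->2,3->4] -> levels [10 10 9 6 2]
Step 3: flows [0->3,1->3,2->3,3->4] -> levels [9 9 8 8 3]
Step 4: flows [0->3,1->3,2=3,3->4] -> levels [8 8 8 9 4]
Step 5: flows [3->0,3->1,3->2,3->4] -> levels [9 9 9 5 5]
Step 6: flows [0->3,1->3,2->3,3=4] -> levels [8 8 8 8 5]
Step 7: flows [0=3,1=3,2=3,3->4] -> levels [8 8 8 7 6]
Step 8: flows [0->3,1->3,2->3,3->4] -> levels [7 7 7 9 7]
Step 9: flows [3->0,3->1,3->2,3->4] -> levels [8 8 8 5 8]
Step 10: flows [0->3,1->3,2->3,4->3] -> levels [7 7 7 9 7]
  -> period-2 cycle (repeats step 8); tank 3 never drops to <=3
Tank 3 never reaches <=3 within 15 steps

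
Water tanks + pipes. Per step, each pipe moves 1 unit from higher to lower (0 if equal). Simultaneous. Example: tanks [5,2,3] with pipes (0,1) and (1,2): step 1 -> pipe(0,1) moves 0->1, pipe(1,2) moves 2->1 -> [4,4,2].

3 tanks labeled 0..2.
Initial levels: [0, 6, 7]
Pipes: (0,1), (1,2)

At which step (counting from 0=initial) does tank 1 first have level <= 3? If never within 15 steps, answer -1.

Step 1: flows [1->0,2->1] -> levels [1 6 6]
Step 2: flows [1->0,1=2] -> levels [2 5 6]
Step 3: flows [1->0,2->1] -> levels [3 5 5]
Step 4: flows [1->0,1=2] -> levels [4 4 5]
Step 5: flows [0=1,2->1] -> levels [4 5 4]
Step 6: flows [1->0,1->2] -> levels [5 3 5]
Tank 1 first reaches <=3 at step 6

Answer: 6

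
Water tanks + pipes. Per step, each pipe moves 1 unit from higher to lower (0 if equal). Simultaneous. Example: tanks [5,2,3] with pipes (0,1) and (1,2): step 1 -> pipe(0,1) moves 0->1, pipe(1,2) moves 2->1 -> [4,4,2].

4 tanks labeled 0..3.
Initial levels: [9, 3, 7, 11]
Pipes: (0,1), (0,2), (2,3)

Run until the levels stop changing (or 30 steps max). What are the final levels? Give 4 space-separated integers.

Step 1: flows [0->1,0->2,3->2] -> levels [7 4 9 10]
Step 2: flows [0->1,2->0,3->2] -> levels [7 5 9 9]
Step 3: flows [0->1,2->0,2=3] -> levels [7 6 8 9]
Step 4: flows [0->1,2->0,3->2] -> levels [7 7 8 8]
Step 5: flows [0=1,2->0,2=3] -> levels [8 7 7 8]
Step 6: flows [0->1,0->2,3->2] -> levels [6 8 9 7]
Step 7: flows [1->0,2->0,2->3] -> levels [8 7 7 8]
  -> period-2 cycle: step 7 state = step 5 state; never stabilizes
  -> state at step 30: (30-5) mod 2 = 1, same as step 6 -> [6 8 9 7]

Answer: 6 8 9 7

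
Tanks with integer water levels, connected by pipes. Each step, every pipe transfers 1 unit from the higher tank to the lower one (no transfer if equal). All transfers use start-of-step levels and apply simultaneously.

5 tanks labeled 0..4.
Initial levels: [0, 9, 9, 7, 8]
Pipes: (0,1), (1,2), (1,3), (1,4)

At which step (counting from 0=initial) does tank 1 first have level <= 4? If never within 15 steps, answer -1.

Step 1: flows [1->0,1=2,1->3,1->4] -> levels [1 6 9 8 9]
Step 2: flows [1->0,2->1,3->1,4->1] -> levels [2 8 8 7 8]
Step 3: flows [1->0,1=2,1->3,1=4] -> levels [3 6 8 8 8]
Step 4: flows [1->0,2->1,3->1,4->1] -> levels [4 8 7 7 7]
Step 5: flows [1->0,1->2,1->3,1->4] -> levels [5 4 8 8 8]
Tank 1 first reaches <=4 at step 5

Answer: 5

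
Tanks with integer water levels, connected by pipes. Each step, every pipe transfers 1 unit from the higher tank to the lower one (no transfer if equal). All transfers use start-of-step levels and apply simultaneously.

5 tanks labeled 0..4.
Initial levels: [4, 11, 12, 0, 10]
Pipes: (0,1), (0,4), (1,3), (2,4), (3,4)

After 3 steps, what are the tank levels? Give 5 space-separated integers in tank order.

Step 1: flows [1->0,4->0,1->3,2->4,4->3] -> levels [6 9 11 2 9]
Step 2: flows [1->0,4->0,1->3,2->4,4->3] -> levels [8 7 10 4 8]
Step 3: flows [0->1,0=4,1->3,2->4,4->3] -> levels [7 7 9 6 8]

Answer: 7 7 9 6 8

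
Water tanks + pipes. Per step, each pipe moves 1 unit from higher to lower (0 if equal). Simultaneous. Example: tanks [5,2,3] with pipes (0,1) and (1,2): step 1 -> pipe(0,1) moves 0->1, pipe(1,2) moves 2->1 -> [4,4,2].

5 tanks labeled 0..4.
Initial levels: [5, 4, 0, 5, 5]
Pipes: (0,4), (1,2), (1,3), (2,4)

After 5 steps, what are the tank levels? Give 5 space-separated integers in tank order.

Step 1: flows [0=4,1->2,3->1,4->2] -> levels [5 4 2 4 4]
Step 2: flows [0->4,1->2,1=3,4->2] -> levels [4 3 4 4 4]
Step 3: flows [0=4,2->1,3->1,2=4] -> levels [4 5 3 3 4]
Step 4: flows [0=4,1->2,1->3,4->2] -> levels [4 3 5 4 3]
Step 5: flows [0->4,2->1,3->1,2->4] -> levels [3 5 3 3 5]

Answer: 3 5 3 3 5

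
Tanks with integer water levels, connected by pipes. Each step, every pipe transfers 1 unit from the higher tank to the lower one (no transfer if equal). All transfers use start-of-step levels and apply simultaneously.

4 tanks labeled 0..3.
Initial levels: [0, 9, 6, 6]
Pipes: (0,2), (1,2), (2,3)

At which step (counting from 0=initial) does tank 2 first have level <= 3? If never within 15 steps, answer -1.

Answer: 6

Derivation:
Step 1: flows [2->0,1->2,2=3] -> levels [1 8 6 6]
Step 2: flows [2->0,1->2,2=3] -> levels [2 7 6 6]
Step 3: flows [2->0,1->2,2=3] -> levels [3 6 6 6]
Step 4: flows [2->0,1=2,2=3] -> levels [4 6 5 6]
Step 5: flows [2->0,1->2,3->2] -> levels [5 5 6 5]
Step 6: flows [2->0,2->1,2->3] -> levels [6 6 3 6]
Tank 2 first reaches <=3 at step 6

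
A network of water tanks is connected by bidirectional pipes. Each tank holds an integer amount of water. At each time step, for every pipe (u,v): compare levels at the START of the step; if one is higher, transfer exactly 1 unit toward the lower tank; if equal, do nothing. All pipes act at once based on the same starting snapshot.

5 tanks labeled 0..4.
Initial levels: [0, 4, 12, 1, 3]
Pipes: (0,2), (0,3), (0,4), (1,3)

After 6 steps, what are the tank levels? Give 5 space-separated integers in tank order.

Answer: 5 3 6 3 3

Derivation:
Step 1: flows [2->0,3->0,4->0,1->3] -> levels [3 3 11 1 2]
Step 2: flows [2->0,0->3,0->4,1->3] -> levels [2 2 10 3 3]
Step 3: flows [2->0,3->0,4->0,3->1] -> levels [5 3 9 1 2]
Step 4: flows [2->0,0->3,0->4,1->3] -> levels [4 2 8 3 3]
Step 5: flows [2->0,0->3,0->4,3->1] -> levels [3 3 7 3 4]
Step 6: flows [2->0,0=3,4->0,1=3] -> levels [5 3 6 3 3]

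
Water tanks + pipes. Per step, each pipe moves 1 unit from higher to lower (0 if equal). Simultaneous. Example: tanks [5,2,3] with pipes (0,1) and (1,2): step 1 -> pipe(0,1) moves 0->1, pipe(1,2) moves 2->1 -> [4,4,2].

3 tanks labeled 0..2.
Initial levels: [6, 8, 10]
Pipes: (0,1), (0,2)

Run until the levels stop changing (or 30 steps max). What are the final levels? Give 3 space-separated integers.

Step 1: flows [1->0,2->0] -> levels [8 7 9]
Step 2: flows [0->1,2->0] -> levels [8 8 8]
Step 3: flows [0=1,0=2] -> levels [8 8 8]
  -> stable (no change)

Answer: 8 8 8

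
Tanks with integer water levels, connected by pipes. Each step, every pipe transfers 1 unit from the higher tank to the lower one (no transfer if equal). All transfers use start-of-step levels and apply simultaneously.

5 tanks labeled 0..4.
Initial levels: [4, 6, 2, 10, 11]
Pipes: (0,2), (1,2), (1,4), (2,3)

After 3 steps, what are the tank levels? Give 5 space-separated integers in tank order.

Answer: 5 7 6 7 8

Derivation:
Step 1: flows [0->2,1->2,4->1,3->2] -> levels [3 6 5 9 10]
Step 2: flows [2->0,1->2,4->1,3->2] -> levels [4 6 6 8 9]
Step 3: flows [2->0,1=2,4->1,3->2] -> levels [5 7 6 7 8]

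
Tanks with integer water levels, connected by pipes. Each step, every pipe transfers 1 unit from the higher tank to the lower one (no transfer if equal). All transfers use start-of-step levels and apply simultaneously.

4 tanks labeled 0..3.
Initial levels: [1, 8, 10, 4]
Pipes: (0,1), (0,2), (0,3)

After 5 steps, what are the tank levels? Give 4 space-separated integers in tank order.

Step 1: flows [1->0,2->0,3->0] -> levels [4 7 9 3]
Step 2: flows [1->0,2->0,0->3] -> levels [5 6 8 4]
Step 3: flows [1->0,2->0,0->3] -> levels [6 5 7 5]
Step 4: flows [0->1,2->0,0->3] -> levels [5 6 6 6]
Step 5: flows [1->0,2->0,3->0] -> levels [8 5 5 5]

Answer: 8 5 5 5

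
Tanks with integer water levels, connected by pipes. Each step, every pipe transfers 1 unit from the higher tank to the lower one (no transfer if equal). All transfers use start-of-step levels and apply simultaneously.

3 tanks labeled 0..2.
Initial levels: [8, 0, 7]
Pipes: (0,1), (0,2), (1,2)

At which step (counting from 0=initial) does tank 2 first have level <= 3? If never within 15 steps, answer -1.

Step 1: flows [0->1,0->2,2->1] -> levels [6 2 7]
Step 2: flows [0->1,2->0,2->1] -> levels [6 4 5]
Step 3: flows [0->1,0->2,2->1] -> levels [4 6 5]
Step 4: flows [1->0,2->0,1->2] -> levels [6 4 5]
  -> period-2 cycle (repeats step 2); tank 2 never drops to <=3
Tank 2 never reaches <=3 within 15 steps

Answer: -1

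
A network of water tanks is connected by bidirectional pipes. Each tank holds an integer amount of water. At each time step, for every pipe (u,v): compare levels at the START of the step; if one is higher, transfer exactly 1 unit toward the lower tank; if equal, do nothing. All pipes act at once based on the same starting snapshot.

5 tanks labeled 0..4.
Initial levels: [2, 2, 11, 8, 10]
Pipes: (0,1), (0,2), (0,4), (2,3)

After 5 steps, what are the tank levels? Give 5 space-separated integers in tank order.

Answer: 5 6 8 7 7

Derivation:
Step 1: flows [0=1,2->0,4->0,2->3] -> levels [4 2 9 9 9]
Step 2: flows [0->1,2->0,4->0,2=3] -> levels [5 3 8 9 8]
Step 3: flows [0->1,2->0,4->0,3->2] -> levels [6 4 8 8 7]
Step 4: flows [0->1,2->0,4->0,2=3] -> levels [7 5 7 8 6]
Step 5: flows [0->1,0=2,0->4,3->2] -> levels [5 6 8 7 7]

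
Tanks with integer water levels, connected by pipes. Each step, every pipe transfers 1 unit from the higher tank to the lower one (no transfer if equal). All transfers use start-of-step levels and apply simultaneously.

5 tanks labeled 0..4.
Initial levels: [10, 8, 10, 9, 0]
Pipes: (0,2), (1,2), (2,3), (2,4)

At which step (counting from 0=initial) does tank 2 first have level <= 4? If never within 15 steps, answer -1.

Step 1: flows [0=2,2->1,2->3,2->4] -> levels [10 9 7 10 1]
Step 2: flows [0->2,1->2,3->2,2->4] -> levels [9 8 9 9 2]
Step 3: flows [0=2,2->1,2=3,2->4] -> levels [9 9 7 9 3]
Step 4: flows [0->2,1->2,3->2,2->4] -> levels [8 8 9 8 4]
Step 5: flows [2->0,2->1,2->3,2->4] -> levels [9 9 5 9 5]
Step 6: flows [0->2,1->2,3->2,2=4] -> levels [8 8 8 8 5]
Step 7: flows [0=2,1=2,2=3,2->4] -> levels [8 8 7 8 6]
Step 8: flows [0->2,1->2,3->2,2->4] -> levels [7 7 9 7 7]
Step 9: flows [2->0,2->1,2->3,2->4] -> levels [8 8 5 8 8]
Step 10: flows [0->2,1->2,3->2,4->2] -> levels [7 7 9 7 7]
  -> period-2 cycle (repeats step 8); tank 2 never drops to <=4
Tank 2 never reaches <=4 within 15 steps

Answer: -1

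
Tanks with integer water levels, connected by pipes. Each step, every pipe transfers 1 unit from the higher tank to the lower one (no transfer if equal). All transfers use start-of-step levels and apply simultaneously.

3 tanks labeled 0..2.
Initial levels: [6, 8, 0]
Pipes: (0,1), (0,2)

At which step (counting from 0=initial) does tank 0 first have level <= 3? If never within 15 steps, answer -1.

Step 1: flows [1->0,0->2] -> levels [6 7 1]
Step 2: flows [1->0,0->2] -> levels [6 6 2]
Step 3: flows [0=1,0->2] -> levels [5 6 3]
Step 4: flows [1->0,0->2] -> levels [5 5 4]
Step 5: flows [0=1,0->2] -> levels [4 5 5]
Step 6: flows [1->0,2->0] -> levels [6 4 4]
Step 7: flows [0->1,0->2] -> levels [4 5 5]
  -> period-2 cycle (repeats step 5); tank 0 never drops to <=3
Tank 0 never reaches <=3 within 15 steps

Answer: -1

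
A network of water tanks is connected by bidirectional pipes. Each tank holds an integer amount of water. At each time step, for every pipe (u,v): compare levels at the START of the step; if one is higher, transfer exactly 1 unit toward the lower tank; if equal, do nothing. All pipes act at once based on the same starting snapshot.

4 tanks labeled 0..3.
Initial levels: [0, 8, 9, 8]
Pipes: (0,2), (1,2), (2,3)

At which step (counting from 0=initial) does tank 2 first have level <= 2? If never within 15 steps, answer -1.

Answer: -1

Derivation:
Step 1: flows [2->0,2->1,2->3] -> levels [1 9 6 9]
Step 2: flows [2->0,1->2,3->2] -> levels [2 8 7 8]
Step 3: flows [2->0,1->2,3->2] -> levels [3 7 8 7]
Step 4: flows [2->0,2->1,2->3] -> levels [4 8 5 8]
Step 5: flows [2->0,1->2,3->2] -> levels [5 7 6 7]
Step 6: flows [2->0,1->2,3->2] -> levels [6 6 7 6]
Step 7: flows [2->0,2->1,2->3] -> levels [7 7 4 7]
Step 8: flows [0->2,1->2,3->2] -> levels [6 6 7 6]
  -> period-2 cycle (repeats step 6); tank 2 never drops to <=2
Tank 2 never reaches <=2 within 15 steps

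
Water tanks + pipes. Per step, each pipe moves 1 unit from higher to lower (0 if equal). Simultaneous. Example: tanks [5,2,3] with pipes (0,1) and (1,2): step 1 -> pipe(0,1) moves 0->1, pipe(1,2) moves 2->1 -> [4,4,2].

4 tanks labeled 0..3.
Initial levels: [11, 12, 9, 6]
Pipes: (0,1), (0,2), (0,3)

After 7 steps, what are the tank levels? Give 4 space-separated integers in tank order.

Step 1: flows [1->0,0->2,0->3] -> levels [10 11 10 7]
Step 2: flows [1->0,0=2,0->3] -> levels [10 10 10 8]
Step 3: flows [0=1,0=2,0->3] -> levels [9 10 10 9]
Step 4: flows [1->0,2->0,0=3] -> levels [11 9 9 9]
Step 5: flows [0->1,0->2,0->3] -> levels [8 10 10 10]
Step 6: flows [1->0,2->0,3->0] -> levels [11 9 9 9]
  -> period-2 cycle: step 6 state = step 4 state
  -> state at step 7: (7-4) mod 2 = 1, same as step 5 -> [8 10 10 10]

Answer: 8 10 10 10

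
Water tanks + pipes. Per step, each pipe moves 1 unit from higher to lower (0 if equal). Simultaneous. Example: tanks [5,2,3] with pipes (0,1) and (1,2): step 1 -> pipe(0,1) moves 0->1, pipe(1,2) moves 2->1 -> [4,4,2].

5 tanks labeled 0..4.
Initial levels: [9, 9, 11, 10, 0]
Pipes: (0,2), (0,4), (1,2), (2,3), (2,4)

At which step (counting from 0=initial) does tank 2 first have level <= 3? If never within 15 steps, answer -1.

Step 1: flows [2->0,0->4,2->1,2->3,2->4] -> levels [9 10 7 11 2]
Step 2: flows [0->2,0->4,1->2,3->2,2->4] -> levels [7 9 9 10 4]
Step 3: flows [2->0,0->4,1=2,3->2,2->4] -> levels [7 9 8 9 6]
Step 4: flows [2->0,0->4,1->2,3->2,2->4] -> levels [7 8 8 8 8]
Step 5: flows [2->0,4->0,1=2,2=3,2=4] -> levels [9 8 7 8 7]
Step 6: flows [0->2,0->4,1->2,3->2,2=4] -> levels [7 7 10 7 8]
Step 7: flows [2->0,4->0,2->1,2->3,2->4] -> levels [9 8 6 8 8]
Step 8: flows [0->2,0->4,1->2,3->2,4->2] -> levels [7 7 10 7 8]
  -> period-2 cycle (repeats step 6); tank 2 never drops to <=3
Tank 2 never reaches <=3 within 15 steps

Answer: -1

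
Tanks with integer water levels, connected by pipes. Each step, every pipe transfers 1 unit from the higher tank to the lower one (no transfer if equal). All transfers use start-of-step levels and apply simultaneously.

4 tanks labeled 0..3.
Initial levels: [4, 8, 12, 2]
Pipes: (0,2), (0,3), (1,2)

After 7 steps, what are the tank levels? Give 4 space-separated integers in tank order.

Answer: 7 7 6 6

Derivation:
Step 1: flows [2->0,0->3,2->1] -> levels [4 9 10 3]
Step 2: flows [2->0,0->3,2->1] -> levels [4 10 8 4]
Step 3: flows [2->0,0=3,1->2] -> levels [5 9 8 4]
Step 4: flows [2->0,0->3,1->2] -> levels [5 8 8 5]
Step 5: flows [2->0,0=3,1=2] -> levels [6 8 7 5]
Step 6: flows [2->0,0->3,1->2] -> levels [6 7 7 6]
Step 7: flows [2->0,0=3,1=2] -> levels [7 7 6 6]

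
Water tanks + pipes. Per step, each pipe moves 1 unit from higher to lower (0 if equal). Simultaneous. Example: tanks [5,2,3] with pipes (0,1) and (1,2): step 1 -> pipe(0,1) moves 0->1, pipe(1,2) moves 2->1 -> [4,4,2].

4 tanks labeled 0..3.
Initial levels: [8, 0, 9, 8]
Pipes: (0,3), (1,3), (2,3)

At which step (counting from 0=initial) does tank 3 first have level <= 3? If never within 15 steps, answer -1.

Step 1: flows [0=3,3->1,2->3] -> levels [8 1 8 8]
Step 2: flows [0=3,3->1,2=3] -> levels [8 2 8 7]
Step 3: flows [0->3,3->1,2->3] -> levels [7 3 7 8]
Step 4: flows [3->0,3->1,3->2] -> levels [8 4 8 5]
Step 5: flows [0->3,3->1,2->3] -> levels [7 5 7 6]
Step 6: flows [0->3,3->1,2->3] -> levels [6 6 6 7]
Step 7: flows [3->0,3->1,3->2] -> levels [7 7 7 4]
Step 8: flows [0->3,1->3,2->3] -> levels [6 6 6 7]
  -> period-2 cycle (repeats step 6); tank 3 never drops to <=3
Tank 3 never reaches <=3 within 15 steps

Answer: -1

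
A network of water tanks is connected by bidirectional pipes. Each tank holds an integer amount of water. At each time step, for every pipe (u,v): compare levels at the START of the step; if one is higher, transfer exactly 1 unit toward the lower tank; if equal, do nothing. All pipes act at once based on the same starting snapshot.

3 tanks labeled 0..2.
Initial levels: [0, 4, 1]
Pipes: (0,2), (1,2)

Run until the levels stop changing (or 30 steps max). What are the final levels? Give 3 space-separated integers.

Answer: 1 1 3

Derivation:
Step 1: flows [2->0,1->2] -> levels [1 3 1]
Step 2: flows [0=2,1->2] -> levels [1 2 2]
Step 3: flows [2->0,1=2] -> levels [2 2 1]
Step 4: flows [0->2,1->2] -> levels [1 1 3]
Step 5: flows [2->0,2->1] -> levels [2 2 1]
  -> period-2 cycle: step 5 state = step 3 state; never stabilizes
  -> state at step 30: (30-3) mod 2 = 1, same as step 4 -> [1 1 3]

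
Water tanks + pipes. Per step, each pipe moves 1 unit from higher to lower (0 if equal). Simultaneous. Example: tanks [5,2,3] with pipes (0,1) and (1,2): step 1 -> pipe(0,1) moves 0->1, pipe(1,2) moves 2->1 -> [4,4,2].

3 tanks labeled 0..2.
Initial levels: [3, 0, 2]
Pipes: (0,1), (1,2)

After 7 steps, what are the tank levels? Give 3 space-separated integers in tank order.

Answer: 1 3 1

Derivation:
Step 1: flows [0->1,2->1] -> levels [2 2 1]
Step 2: flows [0=1,1->2] -> levels [2 1 2]
Step 3: flows [0->1,2->1] -> levels [1 3 1]
Step 4: flows [1->0,1->2] -> levels [2 1 2]
  -> period-2 cycle: step 4 state = step 2 state
  -> state at step 7: (7-2) mod 2 = 1, same as step 3 -> [1 3 1]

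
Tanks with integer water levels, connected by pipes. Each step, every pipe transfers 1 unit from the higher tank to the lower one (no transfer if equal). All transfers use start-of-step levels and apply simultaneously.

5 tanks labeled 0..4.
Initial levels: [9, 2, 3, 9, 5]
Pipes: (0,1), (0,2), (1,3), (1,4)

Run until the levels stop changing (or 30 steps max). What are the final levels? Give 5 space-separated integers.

Answer: 4 8 6 5 5

Derivation:
Step 1: flows [0->1,0->2,3->1,4->1] -> levels [7 5 4 8 4]
Step 2: flows [0->1,0->2,3->1,1->4] -> levels [5 6 5 7 5]
Step 3: flows [1->0,0=2,3->1,1->4] -> levels [6 5 5 6 6]
Step 4: flows [0->1,0->2,3->1,4->1] -> levels [4 8 6 5 5]
Step 5: flows [1->0,2->0,1->3,1->4] -> levels [6 5 5 6 6]
  -> period-2 cycle: step 5 state = step 3 state; never stabilizes
  -> state at step 30: (30-3) mod 2 = 1, same as step 4 -> [4 8 6 5 5]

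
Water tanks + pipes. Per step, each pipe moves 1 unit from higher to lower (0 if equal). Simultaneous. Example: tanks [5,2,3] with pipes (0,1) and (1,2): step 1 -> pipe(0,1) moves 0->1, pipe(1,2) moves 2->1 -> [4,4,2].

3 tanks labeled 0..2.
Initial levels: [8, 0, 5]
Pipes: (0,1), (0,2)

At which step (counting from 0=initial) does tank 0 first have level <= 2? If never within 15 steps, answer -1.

Answer: -1

Derivation:
Step 1: flows [0->1,0->2] -> levels [6 1 6]
Step 2: flows [0->1,0=2] -> levels [5 2 6]
Step 3: flows [0->1,2->0] -> levels [5 3 5]
Step 4: flows [0->1,0=2] -> levels [4 4 5]
Step 5: flows [0=1,2->0] -> levels [5 4 4]
Step 6: flows [0->1,0->2] -> levels [3 5 5]
Step 7: flows [1->0,2->0] -> levels [5 4 4]
  -> period-2 cycle (repeats step 5); tank 0 never drops to <=2
Tank 0 never reaches <=2 within 15 steps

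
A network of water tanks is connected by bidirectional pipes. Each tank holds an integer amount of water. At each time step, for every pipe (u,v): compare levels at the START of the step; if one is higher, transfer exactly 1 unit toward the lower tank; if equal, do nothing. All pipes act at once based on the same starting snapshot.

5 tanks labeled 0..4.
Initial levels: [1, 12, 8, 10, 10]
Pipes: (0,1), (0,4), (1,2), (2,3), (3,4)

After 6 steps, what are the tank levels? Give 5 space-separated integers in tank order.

Step 1: flows [1->0,4->0,1->2,3->2,3=4] -> levels [3 10 10 9 9]
Step 2: flows [1->0,4->0,1=2,2->3,3=4] -> levels [5 9 9 10 8]
Step 3: flows [1->0,4->0,1=2,3->2,3->4] -> levels [7 8 10 8 8]
Step 4: flows [1->0,4->0,2->1,2->3,3=4] -> levels [9 8 8 9 7]
Step 5: flows [0->1,0->4,1=2,3->2,3->4] -> levels [7 9 9 7 9]
Step 6: flows [1->0,4->0,1=2,2->3,4->3] -> levels [9 8 8 9 7]

Answer: 9 8 8 9 7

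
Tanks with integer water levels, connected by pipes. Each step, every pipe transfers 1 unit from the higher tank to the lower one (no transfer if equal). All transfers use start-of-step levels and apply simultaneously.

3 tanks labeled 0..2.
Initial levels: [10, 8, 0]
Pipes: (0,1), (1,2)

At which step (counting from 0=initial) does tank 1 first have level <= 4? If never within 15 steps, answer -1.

Answer: -1

Derivation:
Step 1: flows [0->1,1->2] -> levels [9 8 1]
Step 2: flows [0->1,1->2] -> levels [8 8 2]
Step 3: flows [0=1,1->2] -> levels [8 7 3]
Step 4: flows [0->1,1->2] -> levels [7 7 4]
Step 5: flows [0=1,1->2] -> levels [7 6 5]
Step 6: flows [0->1,1->2] -> levels [6 6 6]
Step 7: flows [0=1,1=2] -> levels [6 6 6]
  -> stable; tank 1 stays at 6 > 4
Tank 1 never reaches <=4 within 15 steps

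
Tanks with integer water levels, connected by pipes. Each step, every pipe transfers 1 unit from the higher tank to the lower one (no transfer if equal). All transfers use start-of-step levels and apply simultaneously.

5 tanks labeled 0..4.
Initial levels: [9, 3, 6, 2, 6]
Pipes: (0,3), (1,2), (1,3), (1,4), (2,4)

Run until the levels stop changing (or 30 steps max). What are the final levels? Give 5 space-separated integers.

Answer: 7 6 4 5 4

Derivation:
Step 1: flows [0->3,2->1,1->3,4->1,2=4] -> levels [8 4 5 4 5]
Step 2: flows [0->3,2->1,1=3,4->1,2=4] -> levels [7 6 4 5 4]
Step 3: flows [0->3,1->2,1->3,1->4,2=4] -> levels [6 3 5 7 5]
Step 4: flows [3->0,2->1,3->1,4->1,2=4] -> levels [7 6 4 5 4]
  -> period-2 cycle: step 4 state = step 2 state; never stabilizes
  -> state at step 30: (30-2) mod 2 = 0, same as step 2 -> [7 6 4 5 4]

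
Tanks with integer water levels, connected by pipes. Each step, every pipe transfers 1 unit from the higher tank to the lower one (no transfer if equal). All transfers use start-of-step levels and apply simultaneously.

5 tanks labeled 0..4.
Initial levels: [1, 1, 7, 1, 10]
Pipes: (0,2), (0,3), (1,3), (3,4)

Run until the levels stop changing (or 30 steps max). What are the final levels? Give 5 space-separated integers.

Step 1: flows [2->0,0=3,1=3,4->3] -> levels [2 1 6 2 9]
Step 2: flows [2->0,0=3,3->1,4->3] -> levels [3 2 5 2 8]
Step 3: flows [2->0,0->3,1=3,4->3] -> levels [3 2 4 4 7]
Step 4: flows [2->0,3->0,3->1,4->3] -> levels [5 3 3 3 6]
Step 5: flows [0->2,0->3,1=3,4->3] -> levels [3 3 4 5 5]
Step 6: flows [2->0,3->0,3->1,3=4] -> levels [5 4 3 3 5]
Step 7: flows [0->2,0->3,1->3,4->3] -> levels [3 3 4 6 4]
Step 8: flows [2->0,3->0,3->1,3->4] -> levels [5 4 3 3 5]
  -> period-2 cycle: step 8 state = step 6 state; never stabilizes
  -> state at step 30: (30-6) mod 2 = 0, same as step 6 -> [5 4 3 3 5]

Answer: 5 4 3 3 5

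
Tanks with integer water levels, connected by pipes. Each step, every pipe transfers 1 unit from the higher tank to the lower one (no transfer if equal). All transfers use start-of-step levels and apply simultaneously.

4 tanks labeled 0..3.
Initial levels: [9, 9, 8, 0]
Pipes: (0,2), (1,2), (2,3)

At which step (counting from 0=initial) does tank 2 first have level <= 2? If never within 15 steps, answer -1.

Answer: -1

Derivation:
Step 1: flows [0->2,1->2,2->3] -> levels [8 8 9 1]
Step 2: flows [2->0,2->1,2->3] -> levels [9 9 6 2]
Step 3: flows [0->2,1->2,2->3] -> levels [8 8 7 3]
Step 4: flows [0->2,1->2,2->3] -> levels [7 7 8 4]
Step 5: flows [2->0,2->1,2->3] -> levels [8 8 5 5]
Step 6: flows [0->2,1->2,2=3] -> levels [7 7 7 5]
Step 7: flows [0=2,1=2,2->3] -> levels [7 7 6 6]
Step 8: flows [0->2,1->2,2=3] -> levels [6 6 8 6]
Step 9: flows [2->0,2->1,2->3] -> levels [7 7 5 7]
Step 10: flows [0->2,1->2,3->2] -> levels [6 6 8 6]
  -> period-2 cycle (repeats step 8); tank 2 never drops to <=2
Tank 2 never reaches <=2 within 15 steps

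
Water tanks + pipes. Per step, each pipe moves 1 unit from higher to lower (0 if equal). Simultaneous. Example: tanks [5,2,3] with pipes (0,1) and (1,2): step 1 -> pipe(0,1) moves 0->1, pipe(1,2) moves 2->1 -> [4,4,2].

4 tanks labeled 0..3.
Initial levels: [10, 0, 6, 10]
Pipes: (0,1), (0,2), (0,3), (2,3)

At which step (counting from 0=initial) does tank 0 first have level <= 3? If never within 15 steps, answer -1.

Answer: -1

Derivation:
Step 1: flows [0->1,0->2,0=3,3->2] -> levels [8 1 8 9]
Step 2: flows [0->1,0=2,3->0,3->2] -> levels [8 2 9 7]
Step 3: flows [0->1,2->0,0->3,2->3] -> levels [7 3 7 9]
Step 4: flows [0->1,0=2,3->0,3->2] -> levels [7 4 8 7]
Step 5: flows [0->1,2->0,0=3,2->3] -> levels [7 5 6 8]
Step 6: flows [0->1,0->2,3->0,3->2] -> levels [6 6 8 6]
Step 7: flows [0=1,2->0,0=3,2->3] -> levels [7 6 6 7]
Step 8: flows [0->1,0->2,0=3,3->2] -> levels [5 7 8 6]
Step 9: flows [1->0,2->0,3->0,2->3] -> levels [8 6 6 6]
Step 10: flows [0->1,0->2,0->3,2=3] -> levels [5 7 7 7]
Step 11: flows [1->0,2->0,3->0,2=3] -> levels [8 6 6 6]
  -> period-2 cycle (repeats step 9); tank 0 never drops to <=3
Tank 0 never reaches <=3 within 15 steps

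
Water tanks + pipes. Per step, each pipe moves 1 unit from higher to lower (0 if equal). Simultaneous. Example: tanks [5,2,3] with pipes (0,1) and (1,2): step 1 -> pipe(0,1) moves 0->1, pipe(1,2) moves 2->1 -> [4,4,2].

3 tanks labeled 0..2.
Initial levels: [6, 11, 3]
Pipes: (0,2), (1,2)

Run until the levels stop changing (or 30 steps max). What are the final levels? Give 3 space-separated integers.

Step 1: flows [0->2,1->2] -> levels [5 10 5]
Step 2: flows [0=2,1->2] -> levels [5 9 6]
Step 3: flows [2->0,1->2] -> levels [6 8 6]
Step 4: flows [0=2,1->2] -> levels [6 7 7]
Step 5: flows [2->0,1=2] -> levels [7 7 6]
Step 6: flows [0->2,1->2] -> levels [6 6 8]
Step 7: flows [2->0,2->1] -> levels [7 7 6]
  -> period-2 cycle: step 7 state = step 5 state; never stabilizes
  -> state at step 30: (30-5) mod 2 = 1, same as step 6 -> [6 6 8]

Answer: 6 6 8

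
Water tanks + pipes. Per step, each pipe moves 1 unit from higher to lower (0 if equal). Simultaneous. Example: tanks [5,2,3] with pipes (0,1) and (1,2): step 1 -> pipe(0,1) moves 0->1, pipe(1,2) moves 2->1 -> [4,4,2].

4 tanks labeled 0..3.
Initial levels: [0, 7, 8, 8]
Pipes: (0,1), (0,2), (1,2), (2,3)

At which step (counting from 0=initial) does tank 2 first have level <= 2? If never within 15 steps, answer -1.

Answer: -1

Derivation:
Step 1: flows [1->0,2->0,2->1,2=3] -> levels [2 7 6 8]
Step 2: flows [1->0,2->0,1->2,3->2] -> levels [4 5 7 7]
Step 3: flows [1->0,2->0,2->1,2=3] -> levels [6 5 5 7]
Step 4: flows [0->1,0->2,1=2,3->2] -> levels [4 6 7 6]
Step 5: flows [1->0,2->0,2->1,2->3] -> levels [6 6 4 7]
Step 6: flows [0=1,0->2,1->2,3->2] -> levels [5 5 7 6]
Step 7: flows [0=1,2->0,2->1,2->3] -> levels [6 6 4 7]
  -> period-2 cycle (repeats step 5); tank 2 never drops to <=2
Tank 2 never reaches <=2 within 15 steps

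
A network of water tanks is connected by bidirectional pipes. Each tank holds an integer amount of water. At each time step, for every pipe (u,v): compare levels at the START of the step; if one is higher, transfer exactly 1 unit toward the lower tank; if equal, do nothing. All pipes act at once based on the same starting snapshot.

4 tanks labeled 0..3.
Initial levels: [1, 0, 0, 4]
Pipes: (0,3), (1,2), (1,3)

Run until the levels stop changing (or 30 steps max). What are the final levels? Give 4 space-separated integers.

Answer: 2 2 1 0

Derivation:
Step 1: flows [3->0,1=2,3->1] -> levels [2 1 0 2]
Step 2: flows [0=3,1->2,3->1] -> levels [2 1 1 1]
Step 3: flows [0->3,1=2,1=3] -> levels [1 1 1 2]
Step 4: flows [3->0,1=2,3->1] -> levels [2 2 1 0]
Step 5: flows [0->3,1->2,1->3] -> levels [1 0 2 2]
Step 6: flows [3->0,2->1,3->1] -> levels [2 2 1 0]
  -> period-2 cycle: step 6 state = step 4 state; never stabilizes
  -> state at step 30: (30-4) mod 2 = 0, same as step 4 -> [2 2 1 0]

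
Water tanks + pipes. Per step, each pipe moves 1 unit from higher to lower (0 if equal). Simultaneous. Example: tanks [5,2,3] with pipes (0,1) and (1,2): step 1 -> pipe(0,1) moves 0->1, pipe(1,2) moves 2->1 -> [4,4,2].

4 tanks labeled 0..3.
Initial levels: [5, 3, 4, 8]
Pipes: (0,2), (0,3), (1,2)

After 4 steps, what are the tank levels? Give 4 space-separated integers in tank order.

Answer: 4 4 6 6

Derivation:
Step 1: flows [0->2,3->0,2->1] -> levels [5 4 4 7]
Step 2: flows [0->2,3->0,1=2] -> levels [5 4 5 6]
Step 3: flows [0=2,3->0,2->1] -> levels [6 5 4 5]
Step 4: flows [0->2,0->3,1->2] -> levels [4 4 6 6]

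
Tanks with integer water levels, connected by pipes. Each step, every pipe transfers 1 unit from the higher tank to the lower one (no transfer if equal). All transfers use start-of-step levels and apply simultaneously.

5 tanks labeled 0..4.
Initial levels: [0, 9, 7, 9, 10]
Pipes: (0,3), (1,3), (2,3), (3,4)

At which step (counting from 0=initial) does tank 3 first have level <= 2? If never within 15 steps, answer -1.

Answer: -1

Derivation:
Step 1: flows [3->0,1=3,3->2,4->3] -> levels [1 9 8 8 9]
Step 2: flows [3->0,1->3,2=3,4->3] -> levels [2 8 8 9 8]
Step 3: flows [3->0,3->1,3->2,3->4] -> levels [3 9 9 5 9]
Step 4: flows [3->0,1->3,2->3,4->3] -> levels [4 8 8 7 8]
Step 5: flows [3->0,1->3,2->3,4->3] -> levels [5 7 7 9 7]
Step 6: flows [3->0,3->1,3->2,3->4] -> levels [6 8 8 5 8]
Step 7: flows [0->3,1->3,2->3,4->3] -> levels [5 7 7 9 7]
  -> period-2 cycle (repeats step 5); tank 3 never drops to <=2
Tank 3 never reaches <=2 within 15 steps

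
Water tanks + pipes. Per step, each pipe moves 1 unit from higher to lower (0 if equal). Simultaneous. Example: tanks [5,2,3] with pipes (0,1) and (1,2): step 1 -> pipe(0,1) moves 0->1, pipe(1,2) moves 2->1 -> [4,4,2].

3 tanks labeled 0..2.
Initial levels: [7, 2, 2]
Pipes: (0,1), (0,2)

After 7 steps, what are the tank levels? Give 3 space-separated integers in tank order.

Answer: 5 3 3

Derivation:
Step 1: flows [0->1,0->2] -> levels [5 3 3]
Step 2: flows [0->1,0->2] -> levels [3 4 4]
Step 3: flows [1->0,2->0] -> levels [5 3 3]
  -> period-2 cycle: step 3 state = step 1 state
  -> state at step 7: (7-1) mod 2 = 0, same as step 1 -> [5 3 3]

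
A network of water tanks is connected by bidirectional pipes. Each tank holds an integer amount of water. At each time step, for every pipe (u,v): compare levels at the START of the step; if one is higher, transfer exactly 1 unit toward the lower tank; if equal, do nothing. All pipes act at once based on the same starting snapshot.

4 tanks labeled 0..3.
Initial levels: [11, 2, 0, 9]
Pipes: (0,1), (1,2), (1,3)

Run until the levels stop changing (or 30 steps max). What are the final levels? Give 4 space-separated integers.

Answer: 5 7 5 5

Derivation:
Step 1: flows [0->1,1->2,3->1] -> levels [10 3 1 8]
Step 2: flows [0->1,1->2,3->1] -> levels [9 4 2 7]
Step 3: flows [0->1,1->2,3->1] -> levels [8 5 3 6]
Step 4: flows [0->1,1->2,3->1] -> levels [7 6 4 5]
Step 5: flows [0->1,1->2,1->3] -> levels [6 5 5 6]
Step 6: flows [0->1,1=2,3->1] -> levels [5 7 5 5]
Step 7: flows [1->0,1->2,1->3] -> levels [6 4 6 6]
Step 8: flows [0->1,2->1,3->1] -> levels [5 7 5 5]
  -> period-2 cycle: step 8 state = step 6 state; never stabilizes
  -> state at step 30: (30-6) mod 2 = 0, same as step 6 -> [5 7 5 5]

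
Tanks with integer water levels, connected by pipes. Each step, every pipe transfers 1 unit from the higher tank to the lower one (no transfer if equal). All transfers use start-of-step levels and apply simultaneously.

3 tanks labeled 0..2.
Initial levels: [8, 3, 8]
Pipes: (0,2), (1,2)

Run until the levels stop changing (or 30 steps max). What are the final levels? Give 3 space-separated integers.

Step 1: flows [0=2,2->1] -> levels [8 4 7]
Step 2: flows [0->2,2->1] -> levels [7 5 7]
Step 3: flows [0=2,2->1] -> levels [7 6 6]
Step 4: flows [0->2,1=2] -> levels [6 6 7]
Step 5: flows [2->0,2->1] -> levels [7 7 5]
Step 6: flows [0->2,1->2] -> levels [6 6 7]
  -> period-2 cycle: step 6 state = step 4 state; never stabilizes
  -> state at step 30: (30-4) mod 2 = 0, same as step 4 -> [6 6 7]

Answer: 6 6 7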